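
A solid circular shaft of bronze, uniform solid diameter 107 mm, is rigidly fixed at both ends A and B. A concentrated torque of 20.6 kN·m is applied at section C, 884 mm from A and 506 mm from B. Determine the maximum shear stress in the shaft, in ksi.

7.90 ksi

With uniform GJ and both ends fixed, compatibility θ_AC = θ_CB gives T_A·a = T_B·b, together with T_A + T_B = T₀.
T_A = T₀·b/(a+b) = 20600·506/1390 = 7499 N·m; T_B = 13100 N·m.
τ in each portion: τ_AC = 3.12×10^7 Pa, τ_CB = 5.45×10^7 Pa; maximum is in CB.
τ_max = T_CB·r/J = 13100·0.0535/1.29×10^-5 = 5.447×10^7 Pa.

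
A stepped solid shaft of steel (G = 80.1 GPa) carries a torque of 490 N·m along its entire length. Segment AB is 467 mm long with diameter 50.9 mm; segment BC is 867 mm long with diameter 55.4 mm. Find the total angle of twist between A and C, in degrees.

0.577°

J_AB = π(0.0509)⁴/32 = 6.59×10^-7 m⁴; J_BC = π(0.0554)⁴/32 = 9.25×10^-7 m⁴.
θ = (T/G)·Σ L_i/J_i = (490.0/80.1×10⁹)·(0.467/6.59×10^-7 + 0.867/9.25×10^-7) = 0.01007 rad.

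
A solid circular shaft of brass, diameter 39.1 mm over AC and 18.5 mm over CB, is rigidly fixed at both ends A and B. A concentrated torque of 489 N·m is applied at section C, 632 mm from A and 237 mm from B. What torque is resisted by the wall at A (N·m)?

Compatibility: T_A·a/J_AC = T_B·b/J_CB with T_A + T_B = T₀.
J_AC = 2.29×10^-7 m⁴, J_CB = 1.15×10^-8 m⁴, so T_A = T₀·(J_AC/a)/((J_AC/a)+(J_CB/b)) = 431.4 N·m, T_B = 57.65 N·m.

431 N·m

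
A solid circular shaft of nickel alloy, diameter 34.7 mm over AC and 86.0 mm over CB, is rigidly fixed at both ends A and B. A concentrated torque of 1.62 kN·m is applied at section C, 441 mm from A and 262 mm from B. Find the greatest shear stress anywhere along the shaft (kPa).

Compatibility: T_A·a/J_AC = T_B·b/J_CB with T_A + T_B = T₀.
J_AC = 1.42×10^-7 m⁴, J_CB = 5.37×10^-6 m⁴, so T_A = T₀·(J_AC/a)/((J_AC/a)+(J_CB/b)) = 25.11 N·m, T_B = 1595 N·m.
τ in each portion: τ_AC = 3.06×10^6 Pa, τ_CB = 1.28×10^7 Pa; maximum is in CB.
τ_max = T_CB·r/J = 1595·0.0430/5.37×10^-6 = 1.277×10^7 Pa.

12800 kPa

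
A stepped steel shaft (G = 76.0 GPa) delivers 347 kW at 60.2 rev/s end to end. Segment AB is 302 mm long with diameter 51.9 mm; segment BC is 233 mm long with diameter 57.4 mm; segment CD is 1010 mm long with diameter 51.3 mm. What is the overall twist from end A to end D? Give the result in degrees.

ω = 2π·60.2 = 378.2 rad/s, so T = P/ω = 347×10³ / 378.2 = 917.4 N·m.
J_AB = π(0.0519)⁴/32 = 7.12×10^-7 m⁴; J_BC = π(0.0574)⁴/32 = 1.07×10^-6 m⁴; J_CD = π(0.0513)⁴/32 = 6.80×10^-7 m⁴.
θ = (T/G)·Σ L_i/J_i = (917.4/76.0×10⁹)·(0.302/7.12×10^-7 + 0.233/1.07×10^-6 + 1.01/6.80×10^-7) = 0.02569 rad.

1.47°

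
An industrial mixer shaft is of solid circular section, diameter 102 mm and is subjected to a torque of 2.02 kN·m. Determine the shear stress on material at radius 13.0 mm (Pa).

2.47e6 Pa

J = πd⁴/32 = π(0.102)⁴/32 = 1.063×10^-5 m⁴.
Shear stress varies linearly with radius: τ = T·r/J = 2020 × 0.0130 / 1.063×10^-5 = 2.471×10^6 Pa.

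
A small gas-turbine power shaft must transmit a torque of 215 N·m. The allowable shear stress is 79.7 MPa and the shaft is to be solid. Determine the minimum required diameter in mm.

For a solid shaft τ_max = 16T/(πd³), so d = (16T/(π τ_allow))^(1/3) = (16·215.0/(π·7.97×10^7))^(1/3) = 0.02395 m.

24.0 mm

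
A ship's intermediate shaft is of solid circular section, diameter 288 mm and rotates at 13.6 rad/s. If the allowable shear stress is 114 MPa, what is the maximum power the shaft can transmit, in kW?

J = πd⁴/32 = π(0.288)⁴/32 = 6.754×10^-4 m⁴.
T_max = τ_allow·J/r = 1.14×10^8 × 6.754×10^-4 / 0.144 = 534700 N·m.
ω = 13.6 rad/s, so P_max = T_max·ω = 7.272×10^6 W.

7270 kW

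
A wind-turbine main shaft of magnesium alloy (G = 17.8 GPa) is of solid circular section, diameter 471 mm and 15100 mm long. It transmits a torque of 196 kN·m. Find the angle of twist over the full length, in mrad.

J = πd⁴/32 = π(0.471)⁴/32 = 4.832×10^-3 m⁴.
θ = T·L/(G·J) = 196000 × 15.1 / (17.8×10⁹ × 4.832×10^-3) = 0.03441 rad.

34.4 mrad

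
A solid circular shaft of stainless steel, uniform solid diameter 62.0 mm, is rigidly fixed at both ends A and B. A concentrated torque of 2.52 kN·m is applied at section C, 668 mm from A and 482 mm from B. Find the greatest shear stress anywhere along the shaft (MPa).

With uniform GJ and both ends fixed, compatibility θ_AC = θ_CB gives T_A·a = T_B·b, together with T_A + T_B = T₀.
T_A = T₀·b/(a+b) = 2520·482/1150 = 1056 N·m; T_B = 1464 N·m.
τ in each portion: τ_AC = 2.26×10^7 Pa, τ_CB = 3.13×10^7 Pa; maximum is in CB.
τ_max = T_CB·r/J = 1464·0.0310/1.45×10^-6 = 3.128×10^7 Pa.

31.3 MPa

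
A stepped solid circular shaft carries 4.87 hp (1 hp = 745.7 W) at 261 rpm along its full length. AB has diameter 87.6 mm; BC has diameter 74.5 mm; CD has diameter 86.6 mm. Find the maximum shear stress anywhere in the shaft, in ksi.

ω = 2π·261/60 = 27.33 rad/s, so T = P/ω = 4.87×745.7 / 27.33 = 132.9 N·m.
Under the same torque, τ_max = 16T/(πd³) is largest where d is smallest — segment BC (d = 74.5 mm).
τ_max = 16·132.9/(π·(0.0745)³) = 1.637×10^6 Pa.

0.237 ksi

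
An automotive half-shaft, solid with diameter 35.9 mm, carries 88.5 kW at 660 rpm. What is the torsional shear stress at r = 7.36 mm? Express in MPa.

ω = 2π·660/60 = 69.12 rad/s, so T = P/ω = 88.5×10³ / 69.12 = 1280 N·m.
J = πd⁴/32 = π(0.0359)⁴/32 = 1.631×10^-7 m⁴.
Shear stress varies linearly with radius: τ = T·r/J = 1280 × 0.00736 / 1.631×10^-7 = 5.779×10^7 Pa.

57.8 MPa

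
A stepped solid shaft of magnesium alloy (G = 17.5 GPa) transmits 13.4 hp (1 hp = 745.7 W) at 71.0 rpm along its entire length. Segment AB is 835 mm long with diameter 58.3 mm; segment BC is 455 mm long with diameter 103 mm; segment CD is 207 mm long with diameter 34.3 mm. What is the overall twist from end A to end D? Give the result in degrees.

10.1°

ω = 2π·71.0/60 = 7.435 rad/s, so T = P/ω = 13.4×745.7 / 7.435 = 1344 N·m.
J_AB = π(0.0583)⁴/32 = 1.13×10^-6 m⁴; J_BC = π(0.103)⁴/32 = 1.10×10^-5 m⁴; J_CD = π(0.0343)⁴/32 = 1.36×10^-7 m⁴.
θ = (T/G)·Σ L_i/J_i = (1344/17.5×10⁹)·(0.835/1.13×10^-6 + 0.455/1.10×10^-5 + 0.207/1.36×10^-7) = 0.1767 rad.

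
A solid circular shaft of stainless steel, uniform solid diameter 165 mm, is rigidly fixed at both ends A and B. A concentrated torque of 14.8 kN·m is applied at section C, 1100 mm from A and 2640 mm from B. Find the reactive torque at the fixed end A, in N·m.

10400 N·m

With uniform GJ and both ends fixed, compatibility θ_AC = θ_CB gives T_A·a = T_B·b, together with T_A + T_B = T₀.
T_A = T₀·b/(a+b) = 14800·2640/3740 = 10450 N·m; T_B = 4353 N·m.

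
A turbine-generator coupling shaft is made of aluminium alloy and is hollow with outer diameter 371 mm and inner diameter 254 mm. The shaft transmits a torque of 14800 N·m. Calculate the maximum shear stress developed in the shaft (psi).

274 psi

J = π(d_o⁴ − d_i⁴)/32 = π(0.371⁴ − 0.254⁴)/32 = 1.451×10^-3 m⁴.
τ_max = T·r/J = 14800 × 0.185 / 1.451×10^-3 = 1.892×10^6 Pa.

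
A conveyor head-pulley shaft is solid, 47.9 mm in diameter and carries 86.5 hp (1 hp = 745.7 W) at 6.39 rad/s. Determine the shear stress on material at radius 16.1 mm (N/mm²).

314 N/mm²

ω = 6.39 rad/s, so T = P/ω = 86.5×745.7 / 6.390 = 10090 N·m.
J = πd⁴/32 = π(0.0479)⁴/32 = 5.168×10^-7 m⁴.
Shear stress varies linearly with radius: τ = T·r/J = 10090 × 0.0161 / 5.168×10^-7 = 3.145×10^8 Pa.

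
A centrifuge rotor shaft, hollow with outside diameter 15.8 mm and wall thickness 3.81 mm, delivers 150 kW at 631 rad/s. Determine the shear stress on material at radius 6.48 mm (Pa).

ω = 631 rad/s, so T = P/ω = 150×10³ / 631.0 = 237.7 N·m.
J = π(d_o⁴ − d_i⁴)/32 = π(0.0158⁴ − 0.00818⁴)/32 = 5.679×10^-9 m⁴.
Shear stress varies linearly with radius: τ = T·r/J = 237.7 × 0.00648 / 5.679×10^-9 = 2.713×10^8 Pa.

2.71e8 Pa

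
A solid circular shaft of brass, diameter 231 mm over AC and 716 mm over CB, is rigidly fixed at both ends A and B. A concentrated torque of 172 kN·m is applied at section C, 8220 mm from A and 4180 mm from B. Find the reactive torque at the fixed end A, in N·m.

Compatibility: T_A·a/J_AC = T_B·b/J_CB with T_A + T_B = T₀.
J_AC = 2.80×10^-4 m⁴, J_CB = 0.0258 m⁴, so T_A = T₀·(J_AC/a)/((J_AC/a)+(J_CB/b)) = 942.4 N·m, T_B = 171100 N·m.

942 N·m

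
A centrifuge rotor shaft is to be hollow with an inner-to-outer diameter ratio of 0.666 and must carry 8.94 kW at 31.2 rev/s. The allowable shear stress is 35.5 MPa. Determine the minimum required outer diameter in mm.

20.1 mm

ω = 2π·31.2 = 196.0 rad/s, so T = P/ω = 8.94×10³ / 196.0 = 45.60 N·m.
For a hollow shaft with d_i/d_o = 0.666: τ_max = 16T/(π d_o³ (1−k⁴)), so d_o = [16T/(π τ_allow (1−k⁴))]^(1/3) = [16·45.60/(π·3.55×10^7·0.8033)]^(1/3) = 0.02012 m.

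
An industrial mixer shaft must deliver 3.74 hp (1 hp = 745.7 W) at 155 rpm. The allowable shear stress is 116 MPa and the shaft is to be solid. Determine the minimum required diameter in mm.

ω = 2π·155/60 = 16.23 rad/s, so T = P/ω = 3.74×745.7 / 16.23 = 171.8 N·m.
For a solid shaft τ_max = 16T/(πd³), so d = (16T/(π τ_allow))^(1/3) = (16·171.8/(π·1.16×10^8))^(1/3) = 0.01961 m.

19.6 mm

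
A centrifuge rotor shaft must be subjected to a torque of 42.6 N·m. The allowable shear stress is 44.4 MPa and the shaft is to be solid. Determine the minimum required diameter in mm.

For a solid shaft τ_max = 16T/(πd³), so d = (16T/(π τ_allow))^(1/3) = (16·42.60/(π·4.44×10^7))^(1/3) = 0.01697 m.

17.0 mm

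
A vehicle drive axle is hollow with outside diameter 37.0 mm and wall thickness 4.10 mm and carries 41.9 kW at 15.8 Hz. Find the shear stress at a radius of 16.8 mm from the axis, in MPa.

60.9 MPa

ω = 2π·15.8 = 99.27 rad/s, so T = P/ω = 41.9×10³ / 99.27 = 422.1 N·m.
J = π(d_o⁴ − d_i⁴)/32 = π(0.0370⁴ − 0.0288⁴)/32 = 1.165×10^-7 m⁴.
Shear stress varies linearly with radius: τ = T·r/J = 422.1 × 0.0168 / 1.165×10^-7 = 6.089×10^7 Pa.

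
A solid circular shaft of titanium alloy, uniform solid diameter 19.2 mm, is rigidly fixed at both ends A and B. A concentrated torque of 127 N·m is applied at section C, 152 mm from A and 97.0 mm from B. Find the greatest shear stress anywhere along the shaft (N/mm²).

55.8 N/mm²

With uniform GJ and both ends fixed, compatibility θ_AC = θ_CB gives T_A·a = T_B·b, together with T_A + T_B = T₀.
T_A = T₀·b/(a+b) = 127.0·97.0/249.0 = 49.47 N·m; T_B = 77.53 N·m.
τ in each portion: τ_AC = 3.56×10^7 Pa, τ_CB = 5.58×10^7 Pa; maximum is in CB.
τ_max = T_CB·r/J = 77.53·0.00960/1.33×10^-8 = 5.578×10^7 Pa.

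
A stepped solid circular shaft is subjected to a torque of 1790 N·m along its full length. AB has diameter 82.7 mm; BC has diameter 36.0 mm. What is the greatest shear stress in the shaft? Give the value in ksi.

Under the same torque, τ_max = 16T/(πd³) is largest where d is smallest — segment BC (d = 36.0 mm).
τ_max = 16·1790/(π·(0.0360)³) = 1.954×10^8 Pa.

28.3 ksi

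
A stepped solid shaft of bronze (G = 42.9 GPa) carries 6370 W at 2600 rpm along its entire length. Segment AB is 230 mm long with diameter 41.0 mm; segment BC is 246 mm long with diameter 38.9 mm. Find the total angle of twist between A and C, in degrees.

0.0601°

ω = 2π·2600/60 = 272.3 rad/s, so T = P/ω = 6370 / 272.3 = 23.40 N·m.
J_AB = π(0.0410)⁴/32 = 2.77×10^-7 m⁴; J_BC = π(0.0389)⁴/32 = 2.25×10^-7 m⁴.
θ = (T/G)·Σ L_i/J_i = (23.40/42.9×10⁹)·(0.230/2.77×10^-7 + 0.246/2.25×10^-7) = 1.049×10^-3 rad.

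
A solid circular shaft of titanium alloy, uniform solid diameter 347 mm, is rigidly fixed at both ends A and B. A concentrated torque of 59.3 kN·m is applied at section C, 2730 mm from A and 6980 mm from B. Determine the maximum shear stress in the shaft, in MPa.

With uniform GJ and both ends fixed, compatibility θ_AC = θ_CB gives T_A·a = T_B·b, together with T_A + T_B = T₀.
T_A = T₀·b/(a+b) = 59300·6980/9710 = 42630 N·m; T_B = 16670 N·m.
τ in each portion: τ_AC = 5.20×10^6 Pa, τ_CB = 2.03×10^6 Pa; maximum is in AC.
τ_max = T_AC·r/J = 42630·0.173/1.42×10^-3 = 5.196×10^6 Pa.

5.20 MPa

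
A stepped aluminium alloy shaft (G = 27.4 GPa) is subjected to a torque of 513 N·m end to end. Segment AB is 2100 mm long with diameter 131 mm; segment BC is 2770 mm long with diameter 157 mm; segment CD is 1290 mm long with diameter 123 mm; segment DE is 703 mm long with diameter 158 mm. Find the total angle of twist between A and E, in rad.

0.00352 rad

J_AB = π(0.131)⁴/32 = 2.89×10^-5 m⁴; J_BC = π(0.157)⁴/32 = 5.96×10^-5 m⁴; J_CD = π(0.123)⁴/32 = 2.25×10^-5 m⁴; J_DE = π(0.158)⁴/32 = 6.12×10^-5 m⁴.
θ = (T/G)·Σ L_i/J_i = (513.0/27.4×10⁹)·(2.10/2.89×10^-5 + 2.77/5.96×10^-5 + 1.29/2.25×10^-5 + 0.703/6.12×10^-5) = 3.519×10^-3 rad.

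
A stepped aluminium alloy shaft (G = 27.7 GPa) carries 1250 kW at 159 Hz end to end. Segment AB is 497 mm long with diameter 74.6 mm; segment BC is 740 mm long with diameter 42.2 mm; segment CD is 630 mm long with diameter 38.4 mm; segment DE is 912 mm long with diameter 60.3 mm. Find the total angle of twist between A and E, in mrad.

280 mrad

ω = 2π·159 = 999.0 rad/s, so T = P/ω = 1250×10³ / 999.0 = 1251 N·m.
J_AB = π(0.0746)⁴/32 = 3.04×10^-6 m⁴; J_BC = π(0.0422)⁴/32 = 3.11×10^-7 m⁴; J_CD = π(0.0384)⁴/32 = 2.13×10^-7 m⁴; J_DE = π(0.0603)⁴/32 = 1.30×10^-6 m⁴.
θ = (T/G)·Σ L_i/J_i = (1251/27.7×10⁹)·(0.497/3.04×10^-6 + 0.740/3.11×10^-7 + 0.630/2.13×10^-7 + 0.912/1.30×10^-6) = 0.2798 rad.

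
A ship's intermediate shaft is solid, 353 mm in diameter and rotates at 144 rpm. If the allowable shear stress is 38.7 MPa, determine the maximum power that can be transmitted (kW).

5040 kW

J = πd⁴/32 = π(0.353)⁴/32 = 1.524×10^-3 m⁴.
T_max = τ_allow·J/r = 3.87×10^7 × 1.524×10^-3 / 0.176 = 334200 N·m.
ω = 2π·144/60 = 15.08 rad/s, so P_max = T_max·ω = 5.040×10^6 W.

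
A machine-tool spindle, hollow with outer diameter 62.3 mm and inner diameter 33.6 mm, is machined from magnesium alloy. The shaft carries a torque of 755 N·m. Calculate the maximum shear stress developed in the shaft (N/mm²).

J = π(d_o⁴ − d_i⁴)/32 = π(0.0623⁴ − 0.0336⁴)/32 = 1.354×10^-6 m⁴.
τ_max = T·r/J = 755.0 × 0.0311 / 1.354×10^-6 = 1.737×10^7 Pa.

17.4 N/mm²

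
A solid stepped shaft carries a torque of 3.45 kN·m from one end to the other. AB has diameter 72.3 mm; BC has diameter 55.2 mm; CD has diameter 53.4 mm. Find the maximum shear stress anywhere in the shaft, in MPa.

Under the same torque, τ_max = 16T/(πd³) is largest where d is smallest — segment CD (d = 53.4 mm).
τ_max = 16·3450/(π·(0.0534)³) = 1.154×10^8 Pa.

115 MPa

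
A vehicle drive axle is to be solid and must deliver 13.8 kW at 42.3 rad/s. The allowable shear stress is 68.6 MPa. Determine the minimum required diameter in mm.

ω = 42.3 rad/s, so T = P/ω = 13.8×10³ / 42.30 = 326.2 N·m.
For a solid shaft τ_max = 16T/(πd³), so d = (16T/(π τ_allow))^(1/3) = (16·326.2/(π·6.86×10^7))^(1/3) = 0.02893 m.

28.9 mm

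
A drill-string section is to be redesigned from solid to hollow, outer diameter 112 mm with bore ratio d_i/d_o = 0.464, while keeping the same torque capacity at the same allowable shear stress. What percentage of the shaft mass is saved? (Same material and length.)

Equal τ_max and T ⇒ the solid shaft needs d_s³ = d_o³(1−k⁴), so d_s = 112·(1−0.464⁴)^(1/3) = 110.2 mm.
Area ratio A_h/A_s = d_o²(1−k²)/d_s² = (1−k²)/(1−k⁴)^(2/3) = 0.8099.
Mass saving = 1 − 0.8099 = 19.0 %.

19.0 %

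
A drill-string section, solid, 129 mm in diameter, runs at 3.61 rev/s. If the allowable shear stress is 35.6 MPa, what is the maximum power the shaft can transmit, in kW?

340 kW

J = πd⁴/32 = π(0.129)⁴/32 = 2.719×10^-5 m⁴.
T_max = τ_allow·J/r = 3.56×10^7 × 2.719×10^-5 / 0.0645 = 15010 N·m.
ω = 2π·3.61 = 22.68 rad/s, so P_max = T_max·ω = 3.404×10^5 W.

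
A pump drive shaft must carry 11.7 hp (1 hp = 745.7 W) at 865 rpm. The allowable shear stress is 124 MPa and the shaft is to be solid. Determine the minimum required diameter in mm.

ω = 2π·865/60 = 90.58 rad/s, so T = P/ω = 11.7×745.7 / 90.58 = 96.32 N·m.
For a solid shaft τ_max = 16T/(πd³), so d = (16T/(π τ_allow))^(1/3) = (16·96.32/(π·1.24×10^8))^(1/3) = 0.01582 m.

15.8 mm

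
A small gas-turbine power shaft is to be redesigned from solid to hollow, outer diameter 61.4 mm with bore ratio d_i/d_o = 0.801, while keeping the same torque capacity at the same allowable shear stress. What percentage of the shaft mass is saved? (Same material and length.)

49.0 %

Equal τ_max and T ⇒ the solid shaft needs d_s³ = d_o³(1−k⁴), so d_s = 61.4·(1−0.801⁴)^(1/3) = 51.45 mm.
Area ratio A_h/A_s = d_o²(1−k²)/d_s² = (1−k²)/(1−k⁴)^(2/3) = 0.5104.
Mass saving = 1 − 0.5104 = 49.0 %.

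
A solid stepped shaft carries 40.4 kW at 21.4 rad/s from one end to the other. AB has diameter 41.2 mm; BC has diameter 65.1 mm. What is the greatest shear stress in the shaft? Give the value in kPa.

ω = 21.4 rad/s, so T = P/ω = 40.4×10³ / 21.40 = 1888 N·m.
Under the same torque, τ_max = 16T/(πd³) is largest where d is smallest — segment AB (d = 41.2 mm).
τ_max = 16·1888/(π·(0.0412)³) = 1.375×10^8 Pa.

137000 kPa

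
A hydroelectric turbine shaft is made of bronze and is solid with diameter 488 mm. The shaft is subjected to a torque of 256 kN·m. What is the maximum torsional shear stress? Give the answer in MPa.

11.2 MPa

J = πd⁴/32 = π(0.488)⁴/32 = 5.568×10^-3 m⁴.
τ_max = T·r/J = 256000 × 0.244 / 5.568×10^-3 = 1.122×10^7 Pa.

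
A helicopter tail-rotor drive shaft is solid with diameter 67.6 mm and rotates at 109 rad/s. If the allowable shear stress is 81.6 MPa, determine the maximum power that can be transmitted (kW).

539 kW

J = πd⁴/32 = π(0.0676)⁴/32 = 2.050×10^-6 m⁴.
T_max = τ_allow·J/r = 8.16×10^7 × 2.050×10^-6 / 0.0338 = 4949 N·m.
ω = 109 rad/s, so P_max = T_max·ω = 5.395×10^5 W.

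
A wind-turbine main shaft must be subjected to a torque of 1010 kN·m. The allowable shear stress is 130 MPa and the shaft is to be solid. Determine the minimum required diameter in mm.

For a solid shaft τ_max = 16T/(πd³), so d = (16T/(π τ_allow))^(1/3) = (16·1.010e6/(π·1.30×10^8))^(1/3) = 0.3408 m.

341 mm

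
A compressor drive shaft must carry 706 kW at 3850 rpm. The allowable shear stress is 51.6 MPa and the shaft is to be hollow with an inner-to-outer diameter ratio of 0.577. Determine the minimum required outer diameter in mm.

ω = 2π·3850/60 = 403.2 rad/s, so T = P/ω = 706×10³ / 403.2 = 1751 N·m.
For a hollow shaft with d_i/d_o = 0.577: τ_max = 16T/(π d_o³ (1−k⁴)), so d_o = [16T/(π τ_allow (1−k⁴))]^(1/3) = [16·1751/(π·5.16×10^7·0.8892)]^(1/3) = 0.05793 m.

57.9 mm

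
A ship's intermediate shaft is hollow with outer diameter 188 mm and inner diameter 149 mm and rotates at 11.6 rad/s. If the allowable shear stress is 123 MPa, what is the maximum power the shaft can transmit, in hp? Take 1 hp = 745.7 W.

1510 hp

J = π(d_o⁴ − d_i⁴)/32 = π(0.188⁴ − 0.149⁴)/32 = 7.425×10^-5 m⁴.
T_max = τ_allow·J/r = 1.23×10^8 × 7.425×10^-5 / 0.0940 = 97160 N·m.
ω = 11.6 rad/s, so P_max = T_max·ω = 1.127×10^6 W.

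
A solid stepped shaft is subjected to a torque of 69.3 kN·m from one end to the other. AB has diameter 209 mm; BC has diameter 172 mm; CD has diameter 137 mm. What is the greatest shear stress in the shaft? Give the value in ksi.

Under the same torque, τ_max = 16T/(πd³) is largest where d is smallest — segment CD (d = 137 mm).
τ_max = 16·69300/(π·(0.137)³) = 1.373×10^8 Pa.

19.9 ksi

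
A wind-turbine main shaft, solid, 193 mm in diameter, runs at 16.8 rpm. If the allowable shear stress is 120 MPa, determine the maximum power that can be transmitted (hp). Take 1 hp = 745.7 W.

J = πd⁴/32 = π(0.193)⁴/32 = 1.362×10^-4 m⁴.
T_max = τ_allow·J/r = 1.20×10^8 × 1.362×10^-4 / 0.0965 = 169400 N·m.
ω = 2π·16.8/60 = 1.759 rad/s, so P_max = T_max·ω = 2.980×10^5 W.

400 hp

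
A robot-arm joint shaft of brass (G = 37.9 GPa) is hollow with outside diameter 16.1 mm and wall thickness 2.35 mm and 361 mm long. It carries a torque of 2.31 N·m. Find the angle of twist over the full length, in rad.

0.00446 rad

J = π(d_o⁴ − d_i⁴)/32 = π(0.0161⁴ − 0.0114⁴)/32 = 4.938×10^-9 m⁴.
θ = T·L/(G·J) = 2.310 × 0.361 / (37.9×10⁹ × 4.938×10^-9) = 4.456×10^-3 rad.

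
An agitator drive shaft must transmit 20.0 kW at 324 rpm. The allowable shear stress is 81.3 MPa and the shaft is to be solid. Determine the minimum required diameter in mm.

ω = 2π·324/60 = 33.93 rad/s, so T = P/ω = 20.0×10³ / 33.93 = 589.5 N·m.
For a solid shaft τ_max = 16T/(πd³), so d = (16T/(π τ_allow))^(1/3) = (16·589.5/(π·8.13×10^7))^(1/3) = 0.03330 m.

33.3 mm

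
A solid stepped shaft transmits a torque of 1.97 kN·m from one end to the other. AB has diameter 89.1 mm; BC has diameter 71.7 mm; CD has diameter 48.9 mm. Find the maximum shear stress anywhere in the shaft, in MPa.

Under the same torque, τ_max = 16T/(πd³) is largest where d is smallest — segment CD (d = 48.9 mm).
τ_max = 16·1970/(π·(0.0489)³) = 8.580×10^7 Pa.

85.8 MPa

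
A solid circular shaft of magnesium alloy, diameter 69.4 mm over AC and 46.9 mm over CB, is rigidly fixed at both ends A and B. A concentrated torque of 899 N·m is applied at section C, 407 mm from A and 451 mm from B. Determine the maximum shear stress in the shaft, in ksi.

1.67 ksi

Compatibility: T_A·a/J_AC = T_B·b/J_CB with T_A + T_B = T₀.
J_AC = 2.28×10^-6 m⁴, J_CB = 4.75×10^-7 m⁴, so T_A = T₀·(J_AC/a)/((J_AC/a)+(J_CB/b)) = 756.6 N·m, T_B = 142.4 N·m.
τ in each portion: τ_AC = 1.15×10^7 Pa, τ_CB = 7.03×10^6 Pa; maximum is in AC.
τ_max = T_AC·r/J = 756.6·0.0347/2.28×10^-6 = 1.153×10^7 Pa.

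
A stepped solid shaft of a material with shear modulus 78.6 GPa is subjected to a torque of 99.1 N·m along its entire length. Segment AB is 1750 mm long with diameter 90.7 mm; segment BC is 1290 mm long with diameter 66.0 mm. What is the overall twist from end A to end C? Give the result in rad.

0.00121 rad

J_AB = π(0.0907)⁴/32 = 6.64×10^-6 m⁴; J_BC = π(0.0660)⁴/32 = 1.86×10^-6 m⁴.
θ = (T/G)·Σ L_i/J_i = (99.10/78.6×10⁹)·(1.75/6.64×10^-6 + 1.29/1.86×10^-6) = 1.205×10^-3 rad.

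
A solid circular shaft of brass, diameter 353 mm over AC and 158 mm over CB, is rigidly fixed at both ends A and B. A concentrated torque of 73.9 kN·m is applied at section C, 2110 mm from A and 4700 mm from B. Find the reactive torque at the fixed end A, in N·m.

72600 N·m

Compatibility: T_A·a/J_AC = T_B·b/J_CB with T_A + T_B = T₀.
J_AC = 1.52×10^-3 m⁴, J_CB = 6.12×10^-5 m⁴, so T_A = T₀·(J_AC/a)/((J_AC/a)+(J_CB/b)) = 72590 N·m, T_B = 1308 N·m.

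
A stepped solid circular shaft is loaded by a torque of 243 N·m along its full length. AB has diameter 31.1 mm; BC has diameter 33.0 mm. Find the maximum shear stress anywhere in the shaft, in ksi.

5.97 ksi

Under the same torque, τ_max = 16T/(πd³) is largest where d is smallest — segment AB (d = 31.1 mm).
τ_max = 16·243.0/(π·(0.0311)³) = 4.114×10^7 Pa.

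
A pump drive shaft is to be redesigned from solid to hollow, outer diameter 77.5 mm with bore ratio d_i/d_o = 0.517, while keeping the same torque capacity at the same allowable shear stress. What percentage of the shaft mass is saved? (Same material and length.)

23.0 %

Equal τ_max and T ⇒ the solid shaft needs d_s³ = d_o³(1−k⁴), so d_s = 77.5·(1−0.517⁴)^(1/3) = 75.61 mm.
Area ratio A_h/A_s = d_o²(1−k²)/d_s² = (1−k²)/(1−k⁴)^(2/3) = 0.7698.
Mass saving = 1 − 0.7698 = 23.0 %.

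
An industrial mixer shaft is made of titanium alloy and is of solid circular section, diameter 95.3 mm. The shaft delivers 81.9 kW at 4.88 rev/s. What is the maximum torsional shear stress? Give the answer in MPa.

ω = 2π·4.88 = 30.66 rad/s, so T = P/ω = 81.9×10³ / 30.66 = 2671 N·m.
J = πd⁴/32 = π(0.0953)⁴/32 = 8.098×10^-6 m⁴.
τ_max = T·r/J = 2671 × 0.0476 / 8.098×10^-6 = 1.572×10^7 Pa.

15.7 MPa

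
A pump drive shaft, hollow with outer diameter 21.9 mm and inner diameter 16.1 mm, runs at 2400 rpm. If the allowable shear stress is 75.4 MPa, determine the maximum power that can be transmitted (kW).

J = π(d_o⁴ − d_i⁴)/32 = π(0.0219⁴ − 0.0161⁴)/32 = 1.599×10^-8 m⁴.
T_max = τ_allow·J/r = 7.54×10^7 × 1.599×10^-8 / 0.0109 = 110.1 N·m.
ω = 2π·2400/60 = 251.3 rad/s, so P_max = T_max·ω = 2.767×10^4 W.

27.7 kW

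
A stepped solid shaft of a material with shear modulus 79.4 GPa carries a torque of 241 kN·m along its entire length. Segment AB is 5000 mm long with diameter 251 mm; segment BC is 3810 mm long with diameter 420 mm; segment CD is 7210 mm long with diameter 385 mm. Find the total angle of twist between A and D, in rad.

J_AB = π(0.251)⁴/32 = 3.90×10^-4 m⁴; J_BC = π(0.420)⁴/32 = 3.05×10^-3 m⁴; J_CD = π(0.385)⁴/32 = 2.16×10^-3 m⁴.
θ = (T/G)·Σ L_i/J_i = (241000/79.4×10⁹)·(5.00/3.90×10^-4 + 3.81/3.05×10^-3 + 7.21/2.16×10^-3) = 0.05288 rad.

0.0529 rad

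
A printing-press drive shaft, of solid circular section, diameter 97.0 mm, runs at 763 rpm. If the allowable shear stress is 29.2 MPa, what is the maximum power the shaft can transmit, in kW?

418 kW

J = πd⁴/32 = π(0.0970)⁴/32 = 8.691×10^-6 m⁴.
T_max = τ_allow·J/r = 2.92×10^7 × 8.691×10^-6 / 0.0485 = 5233 N·m.
ω = 2π·763/60 = 79.90 rad/s, so P_max = T_max·ω = 4.181×10^5 W.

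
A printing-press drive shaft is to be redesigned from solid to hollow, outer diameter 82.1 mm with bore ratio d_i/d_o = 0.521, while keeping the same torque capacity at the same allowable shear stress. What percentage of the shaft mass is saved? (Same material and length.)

Equal τ_max and T ⇒ the solid shaft needs d_s³ = d_o³(1−k⁴), so d_s = 82.1·(1−0.521⁴)^(1/3) = 80.03 mm.
Area ratio A_h/A_s = d_o²(1−k²)/d_s² = (1−k²)/(1−k⁴)^(2/3) = 0.7667.
Mass saving = 1 − 0.7667 = 23.3 %.

23.3 %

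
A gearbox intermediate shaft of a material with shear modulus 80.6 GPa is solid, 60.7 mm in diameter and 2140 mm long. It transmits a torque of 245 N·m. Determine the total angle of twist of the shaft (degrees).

J = πd⁴/32 = π(0.0607)⁴/32 = 1.333×10^-6 m⁴.
θ = T·L/(G·J) = 245.0 × 2.14 / (80.6×10⁹ × 1.333×10^-6) = 4.881×10^-3 rad.

0.280°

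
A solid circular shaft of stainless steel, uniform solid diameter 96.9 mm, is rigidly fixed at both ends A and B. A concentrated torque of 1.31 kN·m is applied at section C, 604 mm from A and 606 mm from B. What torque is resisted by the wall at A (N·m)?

656 N·m

With uniform GJ and both ends fixed, compatibility θ_AC = θ_CB gives T_A·a = T_B·b, together with T_A + T_B = T₀.
T_A = T₀·b/(a+b) = 1310·606/1210 = 656.1 N·m; T_B = 653.9 N·m.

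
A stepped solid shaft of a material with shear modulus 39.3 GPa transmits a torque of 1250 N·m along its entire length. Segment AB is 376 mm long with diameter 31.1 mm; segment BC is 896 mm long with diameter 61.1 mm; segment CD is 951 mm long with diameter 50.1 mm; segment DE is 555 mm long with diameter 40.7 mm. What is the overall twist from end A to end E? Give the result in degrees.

J_AB = π(0.0311)⁴/32 = 9.18×10^-8 m⁴; J_BC = π(0.0611)⁴/32 = 1.37×10^-6 m⁴; J_CD = π(0.0501)⁴/32 = 6.19×10^-7 m⁴; J_DE = π(0.0407)⁴/32 = 2.69×10^-7 m⁴.
θ = (T/G)·Σ L_i/J_i = (1250/39.3×10⁹)·(0.376/9.18×10^-8 + 0.896/1.37×10^-6 + 0.951/6.19×10^-7 + 0.555/2.69×10^-7) = 0.2655 rad.

15.2°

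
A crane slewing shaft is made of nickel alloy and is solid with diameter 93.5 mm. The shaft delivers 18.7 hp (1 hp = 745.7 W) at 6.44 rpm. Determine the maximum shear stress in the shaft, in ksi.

18.7 ksi

ω = 2π·6.44/60 = 0.6744 rad/s, so T = P/ω = 18.7×745.7 / 0.6744 = 20680 N·m.
J = πd⁴/32 = π(0.0935)⁴/32 = 7.503×10^-6 m⁴.
τ_max = T·r/J = 20680 × 0.0467 / 7.503×10^-6 = 1.288×10^8 Pa.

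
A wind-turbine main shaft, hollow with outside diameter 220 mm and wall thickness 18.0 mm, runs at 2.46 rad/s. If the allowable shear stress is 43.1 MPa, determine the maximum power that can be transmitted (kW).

J = π(d_o⁴ − d_i⁴)/32 = π(0.220⁴ − 0.184⁴)/32 = 1.174×10^-4 m⁴.
T_max = τ_allow·J/r = 4.31×10^7 × 1.174×10^-4 / 0.110 = 46020 N·m.
ω = 2.46 rad/s, so P_max = T_max·ω = 1.132×10^5 W.

113 kW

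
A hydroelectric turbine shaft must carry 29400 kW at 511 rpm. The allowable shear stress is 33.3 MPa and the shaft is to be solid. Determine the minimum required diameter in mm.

ω = 2π·511/60 = 53.51 rad/s, so T = P/ω = 29400×10³ / 53.51 = 549400 N·m.
For a solid shaft τ_max = 16T/(πd³), so d = (16T/(π τ_allow))^(1/3) = (16·549400/(π·3.33×10^7))^(1/3) = 0.4380 m.

438 mm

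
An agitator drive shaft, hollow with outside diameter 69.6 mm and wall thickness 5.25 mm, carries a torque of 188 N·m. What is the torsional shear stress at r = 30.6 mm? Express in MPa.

J = π(d_o⁴ − d_i⁴)/32 = π(0.0696⁴ − 0.0591⁴)/32 = 1.106×10^-6 m⁴.
Shear stress varies linearly with radius: τ = T·r/J = 188.0 × 0.0306 / 1.106×10^-6 = 5.201×10^6 Pa.

5.20 MPa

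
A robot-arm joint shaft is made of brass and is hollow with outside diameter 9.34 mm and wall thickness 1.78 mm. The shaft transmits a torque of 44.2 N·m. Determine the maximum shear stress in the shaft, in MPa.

J = π(d_o⁴ − d_i⁴)/32 = π(0.00934⁴ − 0.00578⁴)/32 = 6.375×10^-10 m⁴.
τ_max = T·r/J = 44.20 × 0.00467 / 6.375×10^-10 = 3.238×10^8 Pa.

324 MPa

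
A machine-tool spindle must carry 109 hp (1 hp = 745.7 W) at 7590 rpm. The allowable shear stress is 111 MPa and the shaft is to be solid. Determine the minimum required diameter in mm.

ω = 2π·7590/60 = 794.8 rad/s, so T = P/ω = 109×745.7 / 794.8 = 102.3 N·m.
For a solid shaft τ_max = 16T/(πd³), so d = (16T/(π τ_allow))^(1/3) = (16·102.3/(π·1.11×10^8))^(1/3) = 0.01674 m.

16.7 mm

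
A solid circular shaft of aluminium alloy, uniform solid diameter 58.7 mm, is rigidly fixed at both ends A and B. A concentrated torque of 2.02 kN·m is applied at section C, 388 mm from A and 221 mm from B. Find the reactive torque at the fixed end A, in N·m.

With uniform GJ and both ends fixed, compatibility θ_AC = θ_CB gives T_A·a = T_B·b, together with T_A + T_B = T₀.
T_A = T₀·b/(a+b) = 2020·221/609.0 = 733.0 N·m; T_B = 1287 N·m.

733 N·m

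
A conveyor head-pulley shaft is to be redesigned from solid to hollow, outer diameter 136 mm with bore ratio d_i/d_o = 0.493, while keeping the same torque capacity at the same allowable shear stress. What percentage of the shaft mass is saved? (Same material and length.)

21.2 %

Equal τ_max and T ⇒ the solid shaft needs d_s³ = d_o³(1−k⁴), so d_s = 136·(1−0.493⁴)^(1/3) = 133.3 mm.
Area ratio A_h/A_s = d_o²(1−k²)/d_s² = (1−k²)/(1−k⁴)^(2/3) = 0.7883.
Mass saving = 1 − 0.7883 = 21.2 %.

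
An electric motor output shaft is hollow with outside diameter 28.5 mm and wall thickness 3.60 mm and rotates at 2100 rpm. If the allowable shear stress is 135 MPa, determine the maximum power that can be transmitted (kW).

J = π(d_o⁴ − d_i⁴)/32 = π(0.0285⁴ − 0.0213⁴)/32 = 4.456×10^-8 m⁴.
T_max = τ_allow·J/r = 1.35×10^8 × 4.456×10^-8 / 0.0143 = 422.2 N·m.
ω = 2π·2100/60 = 219.9 rad/s, so P_max = T_max·ω = 9.284×10^4 W.

92.8 kW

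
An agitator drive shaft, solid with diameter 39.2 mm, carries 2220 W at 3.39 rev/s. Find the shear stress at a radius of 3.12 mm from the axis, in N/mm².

ω = 2π·3.39 = 21.30 rad/s, so T = P/ω = 2220 / 21.30 = 104.2 N·m.
J = πd⁴/32 = π(0.0392)⁴/32 = 2.318×10^-7 m⁴.
Shear stress varies linearly with radius: τ = T·r/J = 104.2 × 0.00312 / 2.318×10^-7 = 1.403×10^6 Pa.

1.40 N/mm²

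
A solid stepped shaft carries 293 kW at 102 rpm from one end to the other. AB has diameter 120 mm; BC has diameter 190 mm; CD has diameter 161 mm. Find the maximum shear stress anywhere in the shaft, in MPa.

80.8 MPa

ω = 2π·102/60 = 10.68 rad/s, so T = P/ω = 293×10³ / 10.68 = 27430 N·m.
Under the same torque, τ_max = 16T/(πd³) is largest where d is smallest — segment AB (d = 120 mm).
τ_max = 16·27430/(π·(0.120)³) = 8.085×10^7 Pa.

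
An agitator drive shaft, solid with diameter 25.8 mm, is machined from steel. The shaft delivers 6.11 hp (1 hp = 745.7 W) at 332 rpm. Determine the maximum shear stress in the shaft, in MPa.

ω = 2π·332/60 = 34.77 rad/s, so T = P/ω = 6.11×745.7 / 34.77 = 131.1 N·m.
J = πd⁴/32 = π(0.0258)⁴/32 = 4.350×10^-8 m⁴.
τ_max = T·r/J = 131.1 × 0.0129 / 4.350×10^-8 = 3.886×10^7 Pa.

38.9 MPa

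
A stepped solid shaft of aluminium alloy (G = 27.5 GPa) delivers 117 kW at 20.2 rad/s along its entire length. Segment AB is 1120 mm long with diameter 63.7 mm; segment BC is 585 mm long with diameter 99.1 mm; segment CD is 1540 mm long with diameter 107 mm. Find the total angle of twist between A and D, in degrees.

10.6°

ω = 20.2 rad/s, so T = P/ω = 117×10³ / 20.20 = 5792 N·m.
J_AB = π(0.0637)⁴/32 = 1.62×10^-6 m⁴; J_BC = π(0.0991)⁴/32 = 9.47×10^-6 m⁴; J_CD = π(0.107)⁴/32 = 1.29×10^-5 m⁴.
θ = (T/G)·Σ L_i/J_i = (5792/27.5×10⁹)·(1.12/1.62×10^-6 + 0.585/9.47×10^-6 + 1.54/1.29×10^-5) = 0.1842 rad.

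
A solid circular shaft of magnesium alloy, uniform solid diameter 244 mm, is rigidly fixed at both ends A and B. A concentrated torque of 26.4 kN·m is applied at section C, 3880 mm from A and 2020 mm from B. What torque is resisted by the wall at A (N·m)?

With uniform GJ and both ends fixed, compatibility θ_AC = θ_CB gives T_A·a = T_B·b, together with T_A + T_B = T₀.
T_A = T₀·b/(a+b) = 26400·2020/5900 = 9039 N·m; T_B = 17360 N·m.

9040 N·m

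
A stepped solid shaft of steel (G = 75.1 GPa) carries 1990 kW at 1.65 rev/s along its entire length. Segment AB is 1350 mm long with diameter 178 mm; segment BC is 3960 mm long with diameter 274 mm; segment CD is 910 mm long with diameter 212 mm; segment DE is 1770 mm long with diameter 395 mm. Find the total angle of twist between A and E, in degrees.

3.83°

ω = 2π·1.65 = 10.37 rad/s, so T = P/ω = 1990×10³ / 10.37 = 192000 N·m.
J_AB = π(0.178)⁴/32 = 9.86×10^-5 m⁴; J_BC = π(0.274)⁴/32 = 5.53×10^-4 m⁴; J_CD = π(0.212)⁴/32 = 1.98×10^-4 m⁴; J_DE = π(0.395)⁴/32 = 2.39×10^-3 m⁴.
θ = (T/G)·Σ L_i/J_i = (192000/75.1×10⁹)·(1.35/9.86×10^-5 + 3.96/5.53×10^-4 + 0.910/1.98×10^-4 + 1.77/2.39×10^-3) = 0.06692 rad.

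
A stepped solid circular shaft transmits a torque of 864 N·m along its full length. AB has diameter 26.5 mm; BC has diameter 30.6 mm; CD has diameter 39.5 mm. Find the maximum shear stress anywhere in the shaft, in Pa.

Under the same torque, τ_max = 16T/(πd³) is largest where d is smallest — segment AB (d = 26.5 mm).
τ_max = 16·864.0/(π·(0.0265)³) = 2.365×10^8 Pa.

2.36e8 Pa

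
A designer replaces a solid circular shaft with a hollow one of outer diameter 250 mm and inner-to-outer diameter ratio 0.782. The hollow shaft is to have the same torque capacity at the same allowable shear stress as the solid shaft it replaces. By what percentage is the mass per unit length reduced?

Equal τ_max and T ⇒ the solid shaft needs d_s³ = d_o³(1−k⁴), so d_s = 250·(1−0.782⁴)^(1/3) = 213.9 mm.
Area ratio A_h/A_s = d_o²(1−k²)/d_s² = (1−k²)/(1−k⁴)^(2/3) = 0.5308.
Mass saving = 1 − 0.5308 = 46.9 %.

46.9 %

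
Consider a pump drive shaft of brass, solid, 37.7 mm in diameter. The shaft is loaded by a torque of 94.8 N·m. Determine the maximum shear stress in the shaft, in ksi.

J = πd⁴/32 = π(0.0377)⁴/32 = 1.983×10^-7 m⁴.
τ_max = T·r/J = 94.80 × 0.0189 / 1.983×10^-7 = 9.011×10^6 Pa.

1.31 ksi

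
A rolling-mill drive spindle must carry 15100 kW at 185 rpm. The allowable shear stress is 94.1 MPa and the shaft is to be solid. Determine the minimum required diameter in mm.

ω = 2π·185/60 = 19.37 rad/s, so T = P/ω = 15100×10³ / 19.37 = 779400 N·m.
For a solid shaft τ_max = 16T/(πd³), so d = (16T/(π τ_allow))^(1/3) = (16·779400/(π·9.41×10^7))^(1/3) = 0.3481 m.

348 mm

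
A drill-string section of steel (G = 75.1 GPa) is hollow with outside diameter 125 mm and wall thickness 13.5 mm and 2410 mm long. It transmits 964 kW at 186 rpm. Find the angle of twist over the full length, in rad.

0.106 rad

ω = 2π·186/60 = 19.48 rad/s, so T = P/ω = 964×10³ / 19.48 = 49490 N·m.
J = π(d_o⁴ − d_i⁴)/32 = π(0.125⁴ − 0.0980⁴)/32 = 1.491×10^-5 m⁴.
θ = T·L/(G·J) = 49490 × 2.41 / (75.1×10⁹ × 1.491×10^-5) = 0.1065 rad.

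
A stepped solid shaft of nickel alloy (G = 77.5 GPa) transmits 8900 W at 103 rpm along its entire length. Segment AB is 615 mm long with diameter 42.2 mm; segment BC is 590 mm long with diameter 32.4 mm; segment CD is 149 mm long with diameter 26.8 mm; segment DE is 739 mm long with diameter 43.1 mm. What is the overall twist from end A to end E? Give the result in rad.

0.134 rad

ω = 2π·103/60 = 10.79 rad/s, so T = P/ω = 8900 / 10.79 = 825.1 N·m.
J_AB = π(0.0422)⁴/32 = 3.11×10^-7 m⁴; J_BC = π(0.0324)⁴/32 = 1.08×10^-7 m⁴; J_CD = π(0.0268)⁴/32 = 5.06×10^-8 m⁴; J_DE = π(0.0431)⁴/32 = 3.39×10^-7 m⁴.
θ = (T/G)·Σ L_i/J_i = (825.1/77.5×10⁹)·(0.615/3.11×10^-7 + 0.590/1.08×10^-7 + 0.149/5.06×10^-8 + 0.739/3.39×10^-7) = 0.1336 rad.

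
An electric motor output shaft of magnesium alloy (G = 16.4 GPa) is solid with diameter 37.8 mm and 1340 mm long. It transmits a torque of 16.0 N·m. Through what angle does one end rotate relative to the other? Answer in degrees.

J = πd⁴/32 = π(0.0378)⁴/32 = 2.004×10^-7 m⁴.
θ = T·L/(G·J) = 16.00 × 1.34 / (16.4×10⁹ × 2.004×10^-7) = 6.522×10^-3 rad.

0.374°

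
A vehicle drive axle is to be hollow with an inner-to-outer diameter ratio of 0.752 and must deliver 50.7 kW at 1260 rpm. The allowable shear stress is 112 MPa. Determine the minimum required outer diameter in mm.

ω = 2π·1260/60 = 131.9 rad/s, so T = P/ω = 50.7×10³ / 131.9 = 384.2 N·m.
For a hollow shaft with d_i/d_o = 0.752: τ_max = 16T/(π d_o³ (1−k⁴)), so d_o = [16T/(π τ_allow (1−k⁴))]^(1/3) = [16·384.2/(π·1.12×10^8·0.6802)]^(1/3) = 0.02951 m.

29.5 mm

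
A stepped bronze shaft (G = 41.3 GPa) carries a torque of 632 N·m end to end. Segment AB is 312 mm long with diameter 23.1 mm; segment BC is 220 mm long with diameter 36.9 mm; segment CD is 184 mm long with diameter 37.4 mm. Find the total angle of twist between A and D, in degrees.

11.7°

J_AB = π(0.0231)⁴/32 = 2.80×10^-8 m⁴; J_BC = π(0.0369)⁴/32 = 1.82×10^-7 m⁴; J_CD = π(0.0374)⁴/32 = 1.92×10^-7 m⁴.
θ = (T/G)·Σ L_i/J_i = (632.0/41.3×10⁹)·(0.312/2.80×10^-8 + 0.220/1.82×10^-7 + 0.184/1.92×10^-7) = 0.2039 rad.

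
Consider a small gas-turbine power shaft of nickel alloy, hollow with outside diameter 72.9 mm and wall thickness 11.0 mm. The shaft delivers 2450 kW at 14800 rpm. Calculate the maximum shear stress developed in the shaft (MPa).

ω = 2π·14800/60 = 1550 rad/s, so T = P/ω = 2450×10³ / 1550 = 1581 N·m.
J = π(d_o⁴ − d_i⁴)/32 = π(0.0729⁴ − 0.0509⁴)/32 = 2.114×10^-6 m⁴.
τ_max = T·r/J = 1581 × 0.0365 / 2.114×10^-6 = 2.726×10^7 Pa.

27.3 MPa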